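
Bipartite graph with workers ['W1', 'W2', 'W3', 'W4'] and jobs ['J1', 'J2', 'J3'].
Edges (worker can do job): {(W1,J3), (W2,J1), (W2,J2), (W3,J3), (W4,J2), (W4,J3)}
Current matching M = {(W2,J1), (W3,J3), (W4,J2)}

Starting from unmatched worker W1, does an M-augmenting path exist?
No augmenting path from W1

Alternating search from W1 reaches jobs: {J3}.
Every reachable job is already matched in M, and following those matched edges back to workers exposes no further unvisited jobs.
No M-augmenting path from W1 exists.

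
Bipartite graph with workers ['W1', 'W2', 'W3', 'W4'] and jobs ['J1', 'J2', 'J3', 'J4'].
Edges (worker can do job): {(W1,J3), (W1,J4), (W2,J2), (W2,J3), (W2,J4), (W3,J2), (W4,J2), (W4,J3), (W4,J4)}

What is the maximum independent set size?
Maximum independent set = 5

By König's theorem:
- Min vertex cover = Max matching = 3
- Max independent set = Total vertices - Min vertex cover
- Max independent set = 8 - 3 = 5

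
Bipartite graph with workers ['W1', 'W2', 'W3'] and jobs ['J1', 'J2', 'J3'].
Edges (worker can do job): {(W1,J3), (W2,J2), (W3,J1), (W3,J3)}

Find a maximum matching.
Matching: {(W1,J3), (W2,J2), (W3,J1)}

Maximum matching (size 3):
  W1 → J3
  W2 → J2
  W3 → J1

Each worker is assigned to at most one job, and each job to at most one worker.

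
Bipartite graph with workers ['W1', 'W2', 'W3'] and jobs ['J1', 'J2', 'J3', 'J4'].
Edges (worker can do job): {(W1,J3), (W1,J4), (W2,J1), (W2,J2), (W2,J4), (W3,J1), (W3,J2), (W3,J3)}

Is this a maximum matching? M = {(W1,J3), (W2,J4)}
No, size 2 is not maximum

Proposed matching has size 2.
Maximum matching size for this graph: 3.

This is NOT maximum - can be improved to size 3.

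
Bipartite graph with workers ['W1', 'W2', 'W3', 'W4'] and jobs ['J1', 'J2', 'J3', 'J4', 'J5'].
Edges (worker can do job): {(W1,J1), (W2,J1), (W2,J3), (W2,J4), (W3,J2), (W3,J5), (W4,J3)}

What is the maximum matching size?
Maximum matching size = 4

Maximum matching: {(W1,J1), (W2,J4), (W3,J2), (W4,J3)}
Size: 4

This assigns 4 workers to 4 distinct jobs.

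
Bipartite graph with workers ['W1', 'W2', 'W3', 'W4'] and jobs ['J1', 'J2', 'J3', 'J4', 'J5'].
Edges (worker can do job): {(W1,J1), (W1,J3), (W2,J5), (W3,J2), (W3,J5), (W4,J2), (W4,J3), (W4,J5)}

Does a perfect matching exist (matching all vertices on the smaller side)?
Yes, perfect matching exists (size 4)

Perfect matching: {(W1,J1), (W2,J5), (W3,J2), (W4,J3)}
All 4 vertices on the smaller side are matched.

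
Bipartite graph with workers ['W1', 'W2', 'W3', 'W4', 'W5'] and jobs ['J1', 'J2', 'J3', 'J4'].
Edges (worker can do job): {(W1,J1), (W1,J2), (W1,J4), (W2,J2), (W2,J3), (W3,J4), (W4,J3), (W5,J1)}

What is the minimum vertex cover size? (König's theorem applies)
Minimum vertex cover size = 4

By König's theorem: in bipartite graphs,
min vertex cover = max matching = 4

Maximum matching has size 4, so minimum vertex cover also has size 4.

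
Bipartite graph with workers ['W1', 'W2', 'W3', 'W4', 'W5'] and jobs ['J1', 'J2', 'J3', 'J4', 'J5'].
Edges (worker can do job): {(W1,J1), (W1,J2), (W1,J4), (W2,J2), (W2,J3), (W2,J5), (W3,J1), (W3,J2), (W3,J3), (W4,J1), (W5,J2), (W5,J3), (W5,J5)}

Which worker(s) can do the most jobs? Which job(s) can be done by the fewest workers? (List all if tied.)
Most versatile: W1, W2, W3, W5 (3 jobs); Least covered: J4 (1 workers)

Worker degrees (jobs they can do): W1:3, W2:3, W3:3, W4:1, W5:3
Job degrees (workers who can do it): J1:3, J2:4, J3:3, J4:1, J5:2

Maximum worker degree is 3, achieved by: W1, W2, W3, W5
Minimum job degree is 1, achieved by: J4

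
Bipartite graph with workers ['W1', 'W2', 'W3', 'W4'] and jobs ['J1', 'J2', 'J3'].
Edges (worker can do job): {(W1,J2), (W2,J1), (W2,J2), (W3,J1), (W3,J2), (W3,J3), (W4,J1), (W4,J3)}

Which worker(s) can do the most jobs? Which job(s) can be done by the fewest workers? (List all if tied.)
Most versatile: W3 (3 jobs); Least covered: J3 (2 workers)

Worker degrees (jobs they can do): W1:1, W2:2, W3:3, W4:2
Job degrees (workers who can do it): J1:3, J2:3, J3:2

Maximum worker degree is 3, achieved by: W3
Minimum job degree is 2, achieved by: J3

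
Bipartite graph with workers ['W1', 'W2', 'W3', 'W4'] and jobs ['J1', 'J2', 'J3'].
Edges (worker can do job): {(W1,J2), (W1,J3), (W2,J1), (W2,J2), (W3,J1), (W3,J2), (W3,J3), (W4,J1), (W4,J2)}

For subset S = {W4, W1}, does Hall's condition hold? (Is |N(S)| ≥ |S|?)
Yes: |N(S)| = 3, |S| = 2

Subset S = {W4, W1}
Neighbors N(S) = {J1, J2, J3}

|N(S)| = 3, |S| = 2
Hall's condition: |N(S)| ≥ |S| is satisfied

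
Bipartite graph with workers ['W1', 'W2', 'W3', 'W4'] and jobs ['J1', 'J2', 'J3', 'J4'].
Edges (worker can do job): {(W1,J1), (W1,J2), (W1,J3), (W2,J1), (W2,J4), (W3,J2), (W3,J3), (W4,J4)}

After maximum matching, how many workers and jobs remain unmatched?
Unmatched: 0 workers, 0 jobs

Maximum matching size: 4
Workers: 4 total, 4 matched, 0 unmatched
Jobs: 4 total, 4 matched, 0 unmatched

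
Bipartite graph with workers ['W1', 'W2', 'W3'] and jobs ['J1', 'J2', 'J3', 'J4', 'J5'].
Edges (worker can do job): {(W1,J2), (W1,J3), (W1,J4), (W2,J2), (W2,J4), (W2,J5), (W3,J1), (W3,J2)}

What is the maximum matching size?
Maximum matching size = 3

Maximum matching: {(W1,J4), (W2,J5), (W3,J2)}
Size: 3

This assigns 3 workers to 3 distinct jobs.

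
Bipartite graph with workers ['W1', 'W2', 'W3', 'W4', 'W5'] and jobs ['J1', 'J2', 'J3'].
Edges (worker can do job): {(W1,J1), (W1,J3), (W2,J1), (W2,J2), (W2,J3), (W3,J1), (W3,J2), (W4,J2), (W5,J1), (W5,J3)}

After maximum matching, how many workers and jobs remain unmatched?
Unmatched: 2 workers, 0 jobs

Maximum matching size: 3
Workers: 5 total, 3 matched, 2 unmatched
Jobs: 3 total, 3 matched, 0 unmatched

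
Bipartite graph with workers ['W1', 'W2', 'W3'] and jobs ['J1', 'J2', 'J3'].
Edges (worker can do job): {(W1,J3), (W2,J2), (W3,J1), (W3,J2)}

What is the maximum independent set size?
Maximum independent set = 3

By König's theorem:
- Min vertex cover = Max matching = 3
- Max independent set = Total vertices - Min vertex cover
- Max independent set = 6 - 3 = 3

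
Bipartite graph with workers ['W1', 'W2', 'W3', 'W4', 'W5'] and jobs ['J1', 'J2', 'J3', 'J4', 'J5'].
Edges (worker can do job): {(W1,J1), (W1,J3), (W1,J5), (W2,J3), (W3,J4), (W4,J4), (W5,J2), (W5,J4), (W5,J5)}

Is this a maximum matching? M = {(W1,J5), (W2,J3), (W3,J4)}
No, size 3 is not maximum

Proposed matching has size 3.
Maximum matching size for this graph: 4.

This is NOT maximum - can be improved to size 4.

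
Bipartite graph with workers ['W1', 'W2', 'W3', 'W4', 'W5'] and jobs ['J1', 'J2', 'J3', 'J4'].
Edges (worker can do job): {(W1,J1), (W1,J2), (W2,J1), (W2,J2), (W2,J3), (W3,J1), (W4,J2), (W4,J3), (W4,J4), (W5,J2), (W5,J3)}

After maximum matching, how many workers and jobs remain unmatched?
Unmatched: 1 workers, 0 jobs

Maximum matching size: 4
Workers: 5 total, 4 matched, 1 unmatched
Jobs: 4 total, 4 matched, 0 unmatched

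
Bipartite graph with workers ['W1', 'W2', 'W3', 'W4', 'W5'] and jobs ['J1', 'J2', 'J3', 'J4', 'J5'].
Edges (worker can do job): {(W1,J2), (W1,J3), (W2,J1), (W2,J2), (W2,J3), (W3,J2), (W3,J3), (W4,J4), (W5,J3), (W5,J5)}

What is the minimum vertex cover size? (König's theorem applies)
Minimum vertex cover size = 5

By König's theorem: in bipartite graphs,
min vertex cover = max matching = 5

Maximum matching has size 5, so minimum vertex cover also has size 5.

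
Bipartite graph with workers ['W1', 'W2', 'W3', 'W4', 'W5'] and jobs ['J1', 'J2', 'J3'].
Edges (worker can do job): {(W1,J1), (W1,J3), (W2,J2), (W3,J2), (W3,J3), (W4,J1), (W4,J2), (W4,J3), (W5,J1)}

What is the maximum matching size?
Maximum matching size = 3

Maximum matching: {(W3,J3), (W4,J2), (W5,J1)}
Size: 3

This assigns 3 workers to 3 distinct jobs.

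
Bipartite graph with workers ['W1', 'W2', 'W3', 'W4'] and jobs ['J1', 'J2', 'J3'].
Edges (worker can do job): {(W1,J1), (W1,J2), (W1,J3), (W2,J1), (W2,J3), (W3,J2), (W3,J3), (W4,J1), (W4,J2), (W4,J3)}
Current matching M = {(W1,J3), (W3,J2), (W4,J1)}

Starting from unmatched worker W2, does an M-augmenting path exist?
No augmenting path from W2

Alternating search from W2 reaches jobs: {J1, J2, J3}.
Every reachable job is already matched in M, and following those matched edges back to workers exposes no further unvisited jobs.
No M-augmenting path from W2 exists.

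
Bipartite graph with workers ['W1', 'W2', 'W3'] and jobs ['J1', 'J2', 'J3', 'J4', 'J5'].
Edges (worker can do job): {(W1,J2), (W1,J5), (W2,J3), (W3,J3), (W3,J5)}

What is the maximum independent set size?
Maximum independent set = 5

By König's theorem:
- Min vertex cover = Max matching = 3
- Max independent set = Total vertices - Min vertex cover
- Max independent set = 8 - 3 = 5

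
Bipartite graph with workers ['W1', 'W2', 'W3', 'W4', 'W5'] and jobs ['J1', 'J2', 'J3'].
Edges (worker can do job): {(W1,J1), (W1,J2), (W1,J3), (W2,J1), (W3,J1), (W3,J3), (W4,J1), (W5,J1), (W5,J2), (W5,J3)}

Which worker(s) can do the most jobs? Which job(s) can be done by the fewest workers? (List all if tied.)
Most versatile: W1, W5 (3 jobs); Least covered: J2 (2 workers)

Worker degrees (jobs they can do): W1:3, W2:1, W3:2, W4:1, W5:3
Job degrees (workers who can do it): J1:5, J2:2, J3:3

Maximum worker degree is 3, achieved by: W1, W5
Minimum job degree is 2, achieved by: J2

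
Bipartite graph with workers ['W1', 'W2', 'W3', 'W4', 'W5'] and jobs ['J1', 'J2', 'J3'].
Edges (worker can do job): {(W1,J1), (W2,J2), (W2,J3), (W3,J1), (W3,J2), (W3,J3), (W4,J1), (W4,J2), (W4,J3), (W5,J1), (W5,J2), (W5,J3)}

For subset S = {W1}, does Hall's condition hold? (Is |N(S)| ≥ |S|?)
Yes: |N(S)| = 1, |S| = 1

Subset S = {W1}
Neighbors N(S) = {J1}

|N(S)| = 1, |S| = 1
Hall's condition: |N(S)| ≥ |S| is satisfied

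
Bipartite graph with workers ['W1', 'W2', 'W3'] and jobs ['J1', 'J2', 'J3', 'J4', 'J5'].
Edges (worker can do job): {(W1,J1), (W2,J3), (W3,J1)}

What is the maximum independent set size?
Maximum independent set = 6

By König's theorem:
- Min vertex cover = Max matching = 2
- Max independent set = Total vertices - Min vertex cover
- Max independent set = 8 - 2 = 6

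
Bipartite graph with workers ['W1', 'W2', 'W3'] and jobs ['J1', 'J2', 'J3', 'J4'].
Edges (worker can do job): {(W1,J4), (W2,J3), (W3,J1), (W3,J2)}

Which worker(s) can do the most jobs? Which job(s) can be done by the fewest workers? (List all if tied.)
Most versatile: W3 (2 jobs); Least covered: J1, J2, J3, J4 (1 workers)

Worker degrees (jobs they can do): W1:1, W2:1, W3:2
Job degrees (workers who can do it): J1:1, J2:1, J3:1, J4:1

Maximum worker degree is 2, achieved by: W3
Minimum job degree is 1, achieved by: J1, J2, J3, J4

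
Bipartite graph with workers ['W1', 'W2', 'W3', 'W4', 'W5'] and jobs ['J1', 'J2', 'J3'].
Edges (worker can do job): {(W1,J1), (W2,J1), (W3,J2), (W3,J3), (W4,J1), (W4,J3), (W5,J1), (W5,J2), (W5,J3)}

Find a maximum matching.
Matching: {(W3,J3), (W4,J1), (W5,J2)}

Maximum matching (size 3):
  W3 → J3
  W4 → J1
  W5 → J2

Each worker is assigned to at most one job, and each job to at most one worker.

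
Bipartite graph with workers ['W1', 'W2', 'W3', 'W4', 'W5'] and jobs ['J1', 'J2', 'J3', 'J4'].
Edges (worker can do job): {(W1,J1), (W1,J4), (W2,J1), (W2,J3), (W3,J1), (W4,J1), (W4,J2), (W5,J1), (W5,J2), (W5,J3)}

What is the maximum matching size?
Maximum matching size = 4

Maximum matching: {(W1,J4), (W2,J3), (W3,J1), (W5,J2)}
Size: 4

This assigns 4 workers to 4 distinct jobs.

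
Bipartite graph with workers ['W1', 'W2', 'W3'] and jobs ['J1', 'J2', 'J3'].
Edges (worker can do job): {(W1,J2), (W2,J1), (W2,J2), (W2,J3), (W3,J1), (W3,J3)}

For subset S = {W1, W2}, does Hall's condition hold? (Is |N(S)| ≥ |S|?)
Yes: |N(S)| = 3, |S| = 2

Subset S = {W1, W2}
Neighbors N(S) = {J1, J2, J3}

|N(S)| = 3, |S| = 2
Hall's condition: |N(S)| ≥ |S| is satisfied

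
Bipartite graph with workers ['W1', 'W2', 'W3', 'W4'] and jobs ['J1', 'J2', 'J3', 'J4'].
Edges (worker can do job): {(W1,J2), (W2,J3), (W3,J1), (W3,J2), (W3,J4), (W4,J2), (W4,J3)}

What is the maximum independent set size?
Maximum independent set = 5

By König's theorem:
- Min vertex cover = Max matching = 3
- Max independent set = Total vertices - Min vertex cover
- Max independent set = 8 - 3 = 5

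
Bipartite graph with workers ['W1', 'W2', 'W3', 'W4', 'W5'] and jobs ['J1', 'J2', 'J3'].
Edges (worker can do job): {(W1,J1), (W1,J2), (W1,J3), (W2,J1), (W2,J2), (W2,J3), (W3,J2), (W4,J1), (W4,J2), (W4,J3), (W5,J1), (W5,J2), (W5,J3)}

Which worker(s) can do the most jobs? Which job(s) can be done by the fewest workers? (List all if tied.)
Most versatile: W1, W2, W4, W5 (3 jobs); Least covered: J1, J3 (4 workers)

Worker degrees (jobs they can do): W1:3, W2:3, W3:1, W4:3, W5:3
Job degrees (workers who can do it): J1:4, J2:5, J3:4

Maximum worker degree is 3, achieved by: W1, W2, W4, W5
Minimum job degree is 4, achieved by: J1, J3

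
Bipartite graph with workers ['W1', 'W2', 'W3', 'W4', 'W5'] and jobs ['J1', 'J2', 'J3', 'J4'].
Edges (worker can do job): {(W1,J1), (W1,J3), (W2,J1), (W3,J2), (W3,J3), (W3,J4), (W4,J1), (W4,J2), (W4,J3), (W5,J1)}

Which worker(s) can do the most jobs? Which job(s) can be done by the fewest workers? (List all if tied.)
Most versatile: W3, W4 (3 jobs); Least covered: J4 (1 workers)

Worker degrees (jobs they can do): W1:2, W2:1, W3:3, W4:3, W5:1
Job degrees (workers who can do it): J1:4, J2:2, J3:3, J4:1

Maximum worker degree is 3, achieved by: W3, W4
Minimum job degree is 1, achieved by: J4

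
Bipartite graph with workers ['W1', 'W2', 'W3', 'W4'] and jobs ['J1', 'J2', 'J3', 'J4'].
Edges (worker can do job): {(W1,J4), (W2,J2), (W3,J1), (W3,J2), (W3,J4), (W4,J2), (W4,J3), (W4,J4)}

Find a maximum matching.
Matching: {(W1,J4), (W2,J2), (W3,J1), (W4,J3)}

Maximum matching (size 4):
  W1 → J4
  W2 → J2
  W3 → J1
  W4 → J3

Each worker is assigned to at most one job, and each job to at most one worker.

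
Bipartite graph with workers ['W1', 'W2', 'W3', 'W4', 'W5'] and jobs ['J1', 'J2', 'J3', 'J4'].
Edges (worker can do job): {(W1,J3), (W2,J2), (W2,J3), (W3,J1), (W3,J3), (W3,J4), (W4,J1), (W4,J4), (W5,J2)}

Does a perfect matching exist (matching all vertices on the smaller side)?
Yes, perfect matching exists (size 4)

Perfect matching: {(W1,J3), (W3,J1), (W4,J4), (W5,J2)}
All 4 vertices on the smaller side are matched.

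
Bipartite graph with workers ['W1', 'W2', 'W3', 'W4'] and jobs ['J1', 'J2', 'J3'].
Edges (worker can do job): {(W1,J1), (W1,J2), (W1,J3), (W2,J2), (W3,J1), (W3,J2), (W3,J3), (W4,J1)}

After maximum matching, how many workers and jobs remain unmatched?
Unmatched: 1 workers, 0 jobs

Maximum matching size: 3
Workers: 4 total, 3 matched, 1 unmatched
Jobs: 3 total, 3 matched, 0 unmatched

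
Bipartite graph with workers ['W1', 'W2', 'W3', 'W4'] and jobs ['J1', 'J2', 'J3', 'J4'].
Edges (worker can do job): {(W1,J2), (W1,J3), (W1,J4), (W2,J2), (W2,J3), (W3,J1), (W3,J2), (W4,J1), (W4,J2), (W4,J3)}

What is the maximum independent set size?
Maximum independent set = 4

By König's theorem:
- Min vertex cover = Max matching = 4
- Max independent set = Total vertices - Min vertex cover
- Max independent set = 8 - 4 = 4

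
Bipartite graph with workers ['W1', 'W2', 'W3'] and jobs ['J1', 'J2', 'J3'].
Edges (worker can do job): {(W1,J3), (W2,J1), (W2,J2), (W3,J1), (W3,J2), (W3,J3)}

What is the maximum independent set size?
Maximum independent set = 3

By König's theorem:
- Min vertex cover = Max matching = 3
- Max independent set = Total vertices - Min vertex cover
- Max independent set = 6 - 3 = 3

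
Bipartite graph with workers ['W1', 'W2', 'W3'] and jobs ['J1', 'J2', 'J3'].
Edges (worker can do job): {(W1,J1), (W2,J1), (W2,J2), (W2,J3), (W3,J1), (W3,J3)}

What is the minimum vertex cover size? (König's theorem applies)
Minimum vertex cover size = 3

By König's theorem: in bipartite graphs,
min vertex cover = max matching = 3

Maximum matching has size 3, so minimum vertex cover also has size 3.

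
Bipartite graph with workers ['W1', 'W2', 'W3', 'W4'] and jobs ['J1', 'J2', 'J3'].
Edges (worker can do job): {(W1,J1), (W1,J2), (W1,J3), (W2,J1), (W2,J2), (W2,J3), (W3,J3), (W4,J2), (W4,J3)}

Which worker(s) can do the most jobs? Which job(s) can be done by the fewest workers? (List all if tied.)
Most versatile: W1, W2 (3 jobs); Least covered: J1 (2 workers)

Worker degrees (jobs they can do): W1:3, W2:3, W3:1, W4:2
Job degrees (workers who can do it): J1:2, J2:3, J3:4

Maximum worker degree is 3, achieved by: W1, W2
Minimum job degree is 2, achieved by: J1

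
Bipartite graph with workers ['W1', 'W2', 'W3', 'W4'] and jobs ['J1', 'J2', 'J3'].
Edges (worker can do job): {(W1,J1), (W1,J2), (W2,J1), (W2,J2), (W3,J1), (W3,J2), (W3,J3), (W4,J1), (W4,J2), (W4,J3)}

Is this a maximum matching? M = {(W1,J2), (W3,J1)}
No, size 2 is not maximum

Proposed matching has size 2.
Maximum matching size for this graph: 3.

This is NOT maximum - can be improved to size 3.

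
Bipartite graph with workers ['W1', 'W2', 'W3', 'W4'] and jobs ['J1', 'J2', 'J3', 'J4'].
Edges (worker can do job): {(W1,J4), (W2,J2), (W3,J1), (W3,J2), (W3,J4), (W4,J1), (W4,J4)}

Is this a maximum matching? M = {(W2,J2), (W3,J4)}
No, size 2 is not maximum

Proposed matching has size 2.
Maximum matching size for this graph: 3.

This is NOT maximum - can be improved to size 3.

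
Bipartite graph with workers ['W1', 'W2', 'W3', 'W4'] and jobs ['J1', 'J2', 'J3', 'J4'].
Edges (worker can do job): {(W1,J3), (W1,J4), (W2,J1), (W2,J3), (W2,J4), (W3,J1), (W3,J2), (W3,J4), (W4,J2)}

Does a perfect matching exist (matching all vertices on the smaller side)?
Yes, perfect matching exists (size 4)

Perfect matching: {(W1,J4), (W2,J3), (W3,J1), (W4,J2)}
All 4 vertices on the smaller side are matched.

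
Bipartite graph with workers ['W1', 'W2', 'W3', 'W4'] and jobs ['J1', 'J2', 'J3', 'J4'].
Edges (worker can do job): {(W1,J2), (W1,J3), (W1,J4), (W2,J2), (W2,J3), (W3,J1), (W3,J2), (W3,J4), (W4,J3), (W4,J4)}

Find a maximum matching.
Matching: {(W1,J2), (W2,J3), (W3,J1), (W4,J4)}

Maximum matching (size 4):
  W1 → J2
  W2 → J3
  W3 → J1
  W4 → J4

Each worker is assigned to at most one job, and each job to at most one worker.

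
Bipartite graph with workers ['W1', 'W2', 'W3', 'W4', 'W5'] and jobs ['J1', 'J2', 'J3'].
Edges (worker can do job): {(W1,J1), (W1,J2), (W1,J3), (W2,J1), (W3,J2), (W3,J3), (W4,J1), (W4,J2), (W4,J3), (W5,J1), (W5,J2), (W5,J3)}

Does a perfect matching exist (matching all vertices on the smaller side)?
Yes, perfect matching exists (size 3)

Perfect matching: {(W3,J3), (W4,J1), (W5,J2)}
All 3 vertices on the smaller side are matched.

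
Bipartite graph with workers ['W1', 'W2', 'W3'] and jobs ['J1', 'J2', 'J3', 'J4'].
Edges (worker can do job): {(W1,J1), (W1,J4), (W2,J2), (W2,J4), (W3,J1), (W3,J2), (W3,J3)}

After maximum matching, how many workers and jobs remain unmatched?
Unmatched: 0 workers, 1 jobs

Maximum matching size: 3
Workers: 3 total, 3 matched, 0 unmatched
Jobs: 4 total, 3 matched, 1 unmatched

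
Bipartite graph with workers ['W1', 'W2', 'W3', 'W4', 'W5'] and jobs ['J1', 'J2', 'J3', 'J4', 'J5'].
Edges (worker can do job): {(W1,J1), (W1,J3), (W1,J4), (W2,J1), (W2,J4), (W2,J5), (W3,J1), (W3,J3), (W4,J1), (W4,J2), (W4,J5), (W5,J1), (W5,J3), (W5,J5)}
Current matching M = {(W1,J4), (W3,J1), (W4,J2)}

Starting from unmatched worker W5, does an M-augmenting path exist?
Yes: W5 → J3

An M-augmenting path alternates non-matching / matching edges, starting and ending at unmatched vertices.
Path: W5 → J3
(J3 is unmatched in M, so the path is augmenting.)
Flipping edges along this path would increase |M| from 3 to 4.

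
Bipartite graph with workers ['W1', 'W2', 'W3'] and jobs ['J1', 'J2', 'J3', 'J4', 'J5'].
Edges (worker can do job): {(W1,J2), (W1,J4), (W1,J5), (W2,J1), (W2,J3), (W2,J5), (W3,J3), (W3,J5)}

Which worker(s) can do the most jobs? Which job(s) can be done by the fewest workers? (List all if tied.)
Most versatile: W1, W2 (3 jobs); Least covered: J1, J2, J4 (1 workers)

Worker degrees (jobs they can do): W1:3, W2:3, W3:2
Job degrees (workers who can do it): J1:1, J2:1, J3:2, J4:1, J5:3

Maximum worker degree is 3, achieved by: W1, W2
Minimum job degree is 1, achieved by: J1, J2, J4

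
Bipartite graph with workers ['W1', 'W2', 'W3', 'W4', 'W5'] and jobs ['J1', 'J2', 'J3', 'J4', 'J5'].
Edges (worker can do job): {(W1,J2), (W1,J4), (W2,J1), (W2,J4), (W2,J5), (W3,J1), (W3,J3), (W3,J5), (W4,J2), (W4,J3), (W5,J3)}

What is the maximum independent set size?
Maximum independent set = 5

By König's theorem:
- Min vertex cover = Max matching = 5
- Max independent set = Total vertices - Min vertex cover
- Max independent set = 10 - 5 = 5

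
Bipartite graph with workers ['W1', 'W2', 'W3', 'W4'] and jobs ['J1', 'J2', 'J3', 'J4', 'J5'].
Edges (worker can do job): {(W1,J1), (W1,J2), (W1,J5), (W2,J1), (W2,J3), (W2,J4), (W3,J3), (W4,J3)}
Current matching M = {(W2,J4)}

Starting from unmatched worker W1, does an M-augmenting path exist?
Yes: W1 → J2

An M-augmenting path alternates non-matching / matching edges, starting and ending at unmatched vertices.
Path: W1 → J2
(J2 is unmatched in M, so the path is augmenting.)
Flipping edges along this path would increase |M| from 1 to 2.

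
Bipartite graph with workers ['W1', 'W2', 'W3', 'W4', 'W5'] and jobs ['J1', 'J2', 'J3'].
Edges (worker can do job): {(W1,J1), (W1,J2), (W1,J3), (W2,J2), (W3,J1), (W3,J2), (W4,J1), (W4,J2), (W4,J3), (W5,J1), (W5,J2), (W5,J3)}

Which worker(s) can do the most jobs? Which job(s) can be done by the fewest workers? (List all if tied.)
Most versatile: W1, W4, W5 (3 jobs); Least covered: J3 (3 workers)

Worker degrees (jobs they can do): W1:3, W2:1, W3:2, W4:3, W5:3
Job degrees (workers who can do it): J1:4, J2:5, J3:3

Maximum worker degree is 3, achieved by: W1, W4, W5
Minimum job degree is 3, achieved by: J3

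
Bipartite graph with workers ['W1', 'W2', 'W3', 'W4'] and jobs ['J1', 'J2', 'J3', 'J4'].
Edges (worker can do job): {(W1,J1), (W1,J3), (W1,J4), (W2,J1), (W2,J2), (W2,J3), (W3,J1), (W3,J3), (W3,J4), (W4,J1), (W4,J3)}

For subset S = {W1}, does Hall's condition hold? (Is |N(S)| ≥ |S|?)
Yes: |N(S)| = 3, |S| = 1

Subset S = {W1}
Neighbors N(S) = {J1, J3, J4}

|N(S)| = 3, |S| = 1
Hall's condition: |N(S)| ≥ |S| is satisfied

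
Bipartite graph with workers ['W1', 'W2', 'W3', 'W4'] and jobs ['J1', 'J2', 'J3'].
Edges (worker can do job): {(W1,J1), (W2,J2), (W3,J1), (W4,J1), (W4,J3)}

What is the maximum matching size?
Maximum matching size = 3

Maximum matching: {(W2,J2), (W3,J1), (W4,J3)}
Size: 3

This assigns 3 workers to 3 distinct jobs.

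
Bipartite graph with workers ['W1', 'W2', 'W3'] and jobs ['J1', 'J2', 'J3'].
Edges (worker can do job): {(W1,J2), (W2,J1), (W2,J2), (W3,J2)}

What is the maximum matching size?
Maximum matching size = 2

Maximum matching: {(W2,J1), (W3,J2)}
Size: 2

This assigns 2 workers to 2 distinct jobs.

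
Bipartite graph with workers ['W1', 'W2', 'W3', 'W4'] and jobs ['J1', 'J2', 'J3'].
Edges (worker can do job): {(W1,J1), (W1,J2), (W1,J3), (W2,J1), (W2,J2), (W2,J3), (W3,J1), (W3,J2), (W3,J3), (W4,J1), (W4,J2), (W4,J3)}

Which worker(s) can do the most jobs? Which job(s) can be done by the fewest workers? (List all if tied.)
Most versatile: W1, W2, W3, W4 (3 jobs); Least covered: J1, J2, J3 (4 workers)

Worker degrees (jobs they can do): W1:3, W2:3, W3:3, W4:3
Job degrees (workers who can do it): J1:4, J2:4, J3:4

Maximum worker degree is 3, achieved by: W1, W2, W3, W4
Minimum job degree is 4, achieved by: J1, J2, J3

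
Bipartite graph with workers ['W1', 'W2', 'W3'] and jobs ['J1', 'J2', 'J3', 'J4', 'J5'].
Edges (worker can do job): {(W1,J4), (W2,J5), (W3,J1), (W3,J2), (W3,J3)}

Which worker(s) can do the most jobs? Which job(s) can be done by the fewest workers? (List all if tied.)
Most versatile: W3 (3 jobs); Least covered: J1, J2, J3, J4, J5 (1 workers)

Worker degrees (jobs they can do): W1:1, W2:1, W3:3
Job degrees (workers who can do it): J1:1, J2:1, J3:1, J4:1, J5:1

Maximum worker degree is 3, achieved by: W3
Minimum job degree is 1, achieved by: J1, J2, J3, J4, J5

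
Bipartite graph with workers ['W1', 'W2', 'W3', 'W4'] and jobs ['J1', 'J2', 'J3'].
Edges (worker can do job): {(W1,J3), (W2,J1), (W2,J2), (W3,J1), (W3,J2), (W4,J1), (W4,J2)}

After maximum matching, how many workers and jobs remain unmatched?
Unmatched: 1 workers, 0 jobs

Maximum matching size: 3
Workers: 4 total, 3 matched, 1 unmatched
Jobs: 3 total, 3 matched, 0 unmatched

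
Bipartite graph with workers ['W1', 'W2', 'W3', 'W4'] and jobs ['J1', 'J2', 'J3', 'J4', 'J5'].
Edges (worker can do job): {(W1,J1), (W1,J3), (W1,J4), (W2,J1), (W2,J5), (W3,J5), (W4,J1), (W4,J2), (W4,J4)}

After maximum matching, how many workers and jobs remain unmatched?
Unmatched: 0 workers, 1 jobs

Maximum matching size: 4
Workers: 4 total, 4 matched, 0 unmatched
Jobs: 5 total, 4 matched, 1 unmatched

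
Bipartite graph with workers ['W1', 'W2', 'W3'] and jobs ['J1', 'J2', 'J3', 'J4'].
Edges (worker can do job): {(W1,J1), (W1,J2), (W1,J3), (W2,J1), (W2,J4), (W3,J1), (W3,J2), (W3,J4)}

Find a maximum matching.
Matching: {(W1,J3), (W2,J1), (W3,J2)}

Maximum matching (size 3):
  W1 → J3
  W2 → J1
  W3 → J2

Each worker is assigned to at most one job, and each job to at most one worker.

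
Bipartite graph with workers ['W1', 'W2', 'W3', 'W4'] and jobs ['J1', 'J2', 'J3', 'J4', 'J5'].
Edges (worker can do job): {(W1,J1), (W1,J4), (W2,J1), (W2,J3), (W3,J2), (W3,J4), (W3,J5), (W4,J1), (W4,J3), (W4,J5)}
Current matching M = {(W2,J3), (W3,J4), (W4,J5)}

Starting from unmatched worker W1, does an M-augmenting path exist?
Yes: W1 → J1

An M-augmenting path alternates non-matching / matching edges, starting and ending at unmatched vertices.
Path: W1 → J1
(J1 is unmatched in M, so the path is augmenting.)
Flipping edges along this path would increase |M| from 3 to 4.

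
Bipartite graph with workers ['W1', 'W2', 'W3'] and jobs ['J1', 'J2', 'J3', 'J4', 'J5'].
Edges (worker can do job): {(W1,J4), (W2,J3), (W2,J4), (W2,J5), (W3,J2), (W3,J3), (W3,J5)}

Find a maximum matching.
Matching: {(W1,J4), (W2,J3), (W3,J5)}

Maximum matching (size 3):
  W1 → J4
  W2 → J3
  W3 → J5

Each worker is assigned to at most one job, and each job to at most one worker.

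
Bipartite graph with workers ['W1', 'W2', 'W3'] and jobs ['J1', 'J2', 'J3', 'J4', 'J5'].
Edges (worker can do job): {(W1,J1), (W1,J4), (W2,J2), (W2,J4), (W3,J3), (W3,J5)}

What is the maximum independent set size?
Maximum independent set = 5

By König's theorem:
- Min vertex cover = Max matching = 3
- Max independent set = Total vertices - Min vertex cover
- Max independent set = 8 - 3 = 5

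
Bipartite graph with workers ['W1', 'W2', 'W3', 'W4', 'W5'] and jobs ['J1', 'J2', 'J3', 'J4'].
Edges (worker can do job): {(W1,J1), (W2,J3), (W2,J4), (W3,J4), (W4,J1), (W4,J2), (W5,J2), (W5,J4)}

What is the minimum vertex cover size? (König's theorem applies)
Minimum vertex cover size = 4

By König's theorem: in bipartite graphs,
min vertex cover = max matching = 4

Maximum matching has size 4, so minimum vertex cover also has size 4.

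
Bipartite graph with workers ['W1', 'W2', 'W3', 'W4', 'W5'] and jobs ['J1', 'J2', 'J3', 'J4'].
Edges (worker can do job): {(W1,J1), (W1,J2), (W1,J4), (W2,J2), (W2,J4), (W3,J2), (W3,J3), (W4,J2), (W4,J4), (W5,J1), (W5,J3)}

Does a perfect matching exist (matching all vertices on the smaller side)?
Yes, perfect matching exists (size 4)

Perfect matching: {(W1,J4), (W3,J3), (W4,J2), (W5,J1)}
All 4 vertices on the smaller side are matched.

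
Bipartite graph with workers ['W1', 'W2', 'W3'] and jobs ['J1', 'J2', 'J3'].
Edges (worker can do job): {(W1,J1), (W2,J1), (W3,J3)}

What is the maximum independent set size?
Maximum independent set = 4

By König's theorem:
- Min vertex cover = Max matching = 2
- Max independent set = Total vertices - Min vertex cover
- Max independent set = 6 - 2 = 4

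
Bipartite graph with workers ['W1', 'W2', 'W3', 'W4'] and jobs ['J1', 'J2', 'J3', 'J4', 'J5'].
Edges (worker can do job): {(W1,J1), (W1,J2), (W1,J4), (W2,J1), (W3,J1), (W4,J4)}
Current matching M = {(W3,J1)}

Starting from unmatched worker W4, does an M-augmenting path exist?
Yes: W4 → J4

An M-augmenting path alternates non-matching / matching edges, starting and ending at unmatched vertices.
Path: W4 → J4
(J4 is unmatched in M, so the path is augmenting.)
Flipping edges along this path would increase |M| from 1 to 2.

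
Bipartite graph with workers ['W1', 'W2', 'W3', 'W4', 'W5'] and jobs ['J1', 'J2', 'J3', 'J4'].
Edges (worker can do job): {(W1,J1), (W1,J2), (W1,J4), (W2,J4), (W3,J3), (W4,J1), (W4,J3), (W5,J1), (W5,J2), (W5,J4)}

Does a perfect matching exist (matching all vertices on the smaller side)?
Yes, perfect matching exists (size 4)

Perfect matching: {(W1,J4), (W3,J3), (W4,J1), (W5,J2)}
All 4 vertices on the smaller side are matched.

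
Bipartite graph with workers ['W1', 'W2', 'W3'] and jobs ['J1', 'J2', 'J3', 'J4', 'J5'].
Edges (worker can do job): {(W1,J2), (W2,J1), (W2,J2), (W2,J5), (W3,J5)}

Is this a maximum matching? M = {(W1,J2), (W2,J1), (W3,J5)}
Yes, size 3 is maximum

Proposed matching has size 3.
Maximum matching size for this graph: 3.

This is a maximum matching.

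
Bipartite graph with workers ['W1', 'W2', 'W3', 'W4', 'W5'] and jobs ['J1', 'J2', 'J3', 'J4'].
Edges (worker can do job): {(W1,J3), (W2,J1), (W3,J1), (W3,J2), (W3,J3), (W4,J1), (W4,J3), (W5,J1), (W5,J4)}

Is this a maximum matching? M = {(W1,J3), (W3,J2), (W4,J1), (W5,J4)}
Yes, size 4 is maximum

Proposed matching has size 4.
Maximum matching size for this graph: 4.

This is a maximum matching.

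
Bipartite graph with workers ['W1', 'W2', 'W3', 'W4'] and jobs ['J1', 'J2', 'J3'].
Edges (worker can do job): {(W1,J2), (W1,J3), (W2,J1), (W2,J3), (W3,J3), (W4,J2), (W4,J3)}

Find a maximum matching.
Matching: {(W2,J1), (W3,J3), (W4,J2)}

Maximum matching (size 3):
  W2 → J1
  W3 → J3
  W4 → J2

Each worker is assigned to at most one job, and each job to at most one worker.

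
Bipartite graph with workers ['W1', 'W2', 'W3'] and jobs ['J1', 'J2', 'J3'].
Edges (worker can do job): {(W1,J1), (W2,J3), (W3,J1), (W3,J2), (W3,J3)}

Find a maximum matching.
Matching: {(W1,J1), (W2,J3), (W3,J2)}

Maximum matching (size 3):
  W1 → J1
  W2 → J3
  W3 → J2

Each worker is assigned to at most one job, and each job to at most one worker.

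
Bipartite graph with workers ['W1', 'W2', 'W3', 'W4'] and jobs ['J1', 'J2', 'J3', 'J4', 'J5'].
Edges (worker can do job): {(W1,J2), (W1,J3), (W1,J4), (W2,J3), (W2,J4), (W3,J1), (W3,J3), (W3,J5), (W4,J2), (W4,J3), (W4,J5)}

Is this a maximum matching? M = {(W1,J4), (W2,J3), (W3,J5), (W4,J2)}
Yes, size 4 is maximum

Proposed matching has size 4.
Maximum matching size for this graph: 4.

This is a maximum matching.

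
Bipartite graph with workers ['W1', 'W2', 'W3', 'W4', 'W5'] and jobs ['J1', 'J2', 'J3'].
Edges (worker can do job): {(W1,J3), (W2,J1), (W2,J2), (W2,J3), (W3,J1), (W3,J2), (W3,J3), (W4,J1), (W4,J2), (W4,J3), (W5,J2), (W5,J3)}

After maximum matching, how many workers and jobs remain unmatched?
Unmatched: 2 workers, 0 jobs

Maximum matching size: 3
Workers: 5 total, 3 matched, 2 unmatched
Jobs: 3 total, 3 matched, 0 unmatched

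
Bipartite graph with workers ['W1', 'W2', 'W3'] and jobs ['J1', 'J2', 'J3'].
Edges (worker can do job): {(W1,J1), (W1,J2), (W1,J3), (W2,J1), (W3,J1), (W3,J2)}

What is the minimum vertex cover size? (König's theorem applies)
Minimum vertex cover size = 3

By König's theorem: in bipartite graphs,
min vertex cover = max matching = 3

Maximum matching has size 3, so minimum vertex cover also has size 3.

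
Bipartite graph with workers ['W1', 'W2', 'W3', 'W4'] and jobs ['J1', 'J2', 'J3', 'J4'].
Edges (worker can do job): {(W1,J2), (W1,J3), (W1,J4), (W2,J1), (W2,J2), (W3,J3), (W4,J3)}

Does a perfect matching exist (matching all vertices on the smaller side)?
No, maximum matching has size 3 < 4

Maximum matching has size 3, need 4 for perfect matching.
Unmatched workers: ['W3']
Unmatched jobs: ['J4']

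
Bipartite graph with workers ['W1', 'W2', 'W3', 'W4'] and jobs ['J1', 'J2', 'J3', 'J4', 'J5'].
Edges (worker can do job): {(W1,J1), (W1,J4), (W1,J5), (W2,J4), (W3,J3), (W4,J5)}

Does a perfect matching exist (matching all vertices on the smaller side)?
Yes, perfect matching exists (size 4)

Perfect matching: {(W1,J1), (W2,J4), (W3,J3), (W4,J5)}
All 4 vertices on the smaller side are matched.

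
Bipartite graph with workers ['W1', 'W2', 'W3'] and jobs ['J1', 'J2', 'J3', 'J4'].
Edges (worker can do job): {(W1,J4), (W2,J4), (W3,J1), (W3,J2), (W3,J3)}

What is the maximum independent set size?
Maximum independent set = 5

By König's theorem:
- Min vertex cover = Max matching = 2
- Max independent set = Total vertices - Min vertex cover
- Max independent set = 7 - 2 = 5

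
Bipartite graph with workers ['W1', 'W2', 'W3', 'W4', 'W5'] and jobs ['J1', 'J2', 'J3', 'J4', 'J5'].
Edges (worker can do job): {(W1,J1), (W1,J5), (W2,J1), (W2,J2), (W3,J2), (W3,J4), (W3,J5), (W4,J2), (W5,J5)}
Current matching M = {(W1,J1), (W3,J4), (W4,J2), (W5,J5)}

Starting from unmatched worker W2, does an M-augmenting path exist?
No augmenting path from W2

Alternating search from W2 reaches jobs: {J1, J2, J5}.
Every reachable job is already matched in M, and following those matched edges back to workers exposes no further unvisited jobs.
No M-augmenting path from W2 exists.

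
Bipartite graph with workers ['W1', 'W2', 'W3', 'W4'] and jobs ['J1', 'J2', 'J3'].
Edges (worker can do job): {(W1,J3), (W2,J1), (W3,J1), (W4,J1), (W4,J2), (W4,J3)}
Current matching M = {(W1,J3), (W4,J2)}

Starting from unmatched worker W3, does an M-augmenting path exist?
Yes: W3 → J1

An M-augmenting path alternates non-matching / matching edges, starting and ending at unmatched vertices.
Path: W3 → J1
(J1 is unmatched in M, so the path is augmenting.)
Flipping edges along this path would increase |M| from 2 to 3.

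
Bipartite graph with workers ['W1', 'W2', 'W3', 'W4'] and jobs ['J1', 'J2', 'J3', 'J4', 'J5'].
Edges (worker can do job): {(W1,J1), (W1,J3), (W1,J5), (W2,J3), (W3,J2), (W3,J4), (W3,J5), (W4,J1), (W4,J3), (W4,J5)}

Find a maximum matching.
Matching: {(W1,J1), (W2,J3), (W3,J4), (W4,J5)}

Maximum matching (size 4):
  W1 → J1
  W2 → J3
  W3 → J4
  W4 → J5

Each worker is assigned to at most one job, and each job to at most one worker.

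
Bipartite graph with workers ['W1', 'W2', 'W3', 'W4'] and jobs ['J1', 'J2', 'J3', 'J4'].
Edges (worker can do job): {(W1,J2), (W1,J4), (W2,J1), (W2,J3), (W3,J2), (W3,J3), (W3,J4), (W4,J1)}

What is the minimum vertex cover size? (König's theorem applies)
Minimum vertex cover size = 4

By König's theorem: in bipartite graphs,
min vertex cover = max matching = 4

Maximum matching has size 4, so minimum vertex cover also has size 4.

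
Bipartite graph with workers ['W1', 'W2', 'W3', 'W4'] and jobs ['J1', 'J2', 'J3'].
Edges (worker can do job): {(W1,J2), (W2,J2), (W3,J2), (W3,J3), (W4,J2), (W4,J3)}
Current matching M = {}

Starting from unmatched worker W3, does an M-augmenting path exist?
Yes: W3 → J2

An M-augmenting path alternates non-matching / matching edges, starting and ending at unmatched vertices.
Path: W3 → J2
(J2 is unmatched in M, so the path is augmenting.)
Flipping edges along this path would increase |M| from 0 to 1.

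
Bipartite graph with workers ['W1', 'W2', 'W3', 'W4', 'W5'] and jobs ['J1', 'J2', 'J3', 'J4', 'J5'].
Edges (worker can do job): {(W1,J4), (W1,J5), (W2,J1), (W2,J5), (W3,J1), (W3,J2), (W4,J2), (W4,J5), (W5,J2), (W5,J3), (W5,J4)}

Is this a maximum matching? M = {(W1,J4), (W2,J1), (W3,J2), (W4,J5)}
No, size 4 is not maximum

Proposed matching has size 4.
Maximum matching size for this graph: 5.

This is NOT maximum - can be improved to size 5.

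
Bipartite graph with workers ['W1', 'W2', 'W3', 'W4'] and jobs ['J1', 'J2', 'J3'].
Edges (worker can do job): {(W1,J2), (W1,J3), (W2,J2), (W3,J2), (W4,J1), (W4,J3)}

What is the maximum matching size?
Maximum matching size = 3

Maximum matching: {(W1,J3), (W3,J2), (W4,J1)}
Size: 3

This assigns 3 workers to 3 distinct jobs.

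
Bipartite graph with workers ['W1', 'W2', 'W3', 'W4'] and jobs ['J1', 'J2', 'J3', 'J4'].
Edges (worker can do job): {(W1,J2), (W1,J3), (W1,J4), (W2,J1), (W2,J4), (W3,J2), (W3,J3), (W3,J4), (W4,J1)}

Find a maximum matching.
Matching: {(W1,J2), (W2,J4), (W3,J3), (W4,J1)}

Maximum matching (size 4):
  W1 → J2
  W2 → J4
  W3 → J3
  W4 → J1

Each worker is assigned to at most one job, and each job to at most one worker.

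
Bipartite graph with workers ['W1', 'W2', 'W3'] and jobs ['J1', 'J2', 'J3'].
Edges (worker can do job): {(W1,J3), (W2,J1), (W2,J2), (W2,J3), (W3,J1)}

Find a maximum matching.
Matching: {(W1,J3), (W2,J2), (W3,J1)}

Maximum matching (size 3):
  W1 → J3
  W2 → J2
  W3 → J1

Each worker is assigned to at most one job, and each job to at most one worker.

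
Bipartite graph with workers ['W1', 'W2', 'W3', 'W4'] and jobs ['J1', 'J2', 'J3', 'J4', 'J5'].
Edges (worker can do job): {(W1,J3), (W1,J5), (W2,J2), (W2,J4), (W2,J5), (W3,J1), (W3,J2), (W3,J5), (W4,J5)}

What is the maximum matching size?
Maximum matching size = 4

Maximum matching: {(W1,J3), (W2,J4), (W3,J2), (W4,J5)}
Size: 4

This assigns 4 workers to 4 distinct jobs.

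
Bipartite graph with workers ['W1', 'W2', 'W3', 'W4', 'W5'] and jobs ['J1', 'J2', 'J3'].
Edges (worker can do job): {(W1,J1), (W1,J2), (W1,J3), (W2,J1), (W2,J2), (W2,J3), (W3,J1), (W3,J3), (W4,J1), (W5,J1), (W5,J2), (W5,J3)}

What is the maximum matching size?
Maximum matching size = 3

Maximum matching: {(W1,J2), (W3,J1), (W5,J3)}
Size: 3

This assigns 3 workers to 3 distinct jobs.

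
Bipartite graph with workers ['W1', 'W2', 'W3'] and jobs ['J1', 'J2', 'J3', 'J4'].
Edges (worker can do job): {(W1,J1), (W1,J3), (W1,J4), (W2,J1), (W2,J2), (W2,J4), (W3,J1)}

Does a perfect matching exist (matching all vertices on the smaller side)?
Yes, perfect matching exists (size 3)

Perfect matching: {(W1,J3), (W2,J2), (W3,J1)}
All 3 vertices on the smaller side are matched.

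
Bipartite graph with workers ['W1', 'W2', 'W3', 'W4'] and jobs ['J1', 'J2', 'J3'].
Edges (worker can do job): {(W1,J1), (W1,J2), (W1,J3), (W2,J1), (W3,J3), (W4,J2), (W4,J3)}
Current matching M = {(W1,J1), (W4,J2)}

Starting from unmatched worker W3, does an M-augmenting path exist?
Yes: W3 → J3

An M-augmenting path alternates non-matching / matching edges, starting and ending at unmatched vertices.
Path: W3 → J3
(J3 is unmatched in M, so the path is augmenting.)
Flipping edges along this path would increase |M| from 2 to 3.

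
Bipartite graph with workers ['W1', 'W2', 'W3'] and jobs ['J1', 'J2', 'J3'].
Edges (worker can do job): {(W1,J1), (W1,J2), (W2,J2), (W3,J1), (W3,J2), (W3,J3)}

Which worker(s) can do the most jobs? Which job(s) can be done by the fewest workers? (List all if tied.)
Most versatile: W3 (3 jobs); Least covered: J3 (1 workers)

Worker degrees (jobs they can do): W1:2, W2:1, W3:3
Job degrees (workers who can do it): J1:2, J2:3, J3:1

Maximum worker degree is 3, achieved by: W3
Minimum job degree is 1, achieved by: J3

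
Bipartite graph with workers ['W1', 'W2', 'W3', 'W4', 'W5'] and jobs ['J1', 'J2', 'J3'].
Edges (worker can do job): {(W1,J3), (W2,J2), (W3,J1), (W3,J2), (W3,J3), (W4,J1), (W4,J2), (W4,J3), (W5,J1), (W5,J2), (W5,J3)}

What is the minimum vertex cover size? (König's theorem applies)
Minimum vertex cover size = 3

By König's theorem: in bipartite graphs,
min vertex cover = max matching = 3

Maximum matching has size 3, so minimum vertex cover also has size 3.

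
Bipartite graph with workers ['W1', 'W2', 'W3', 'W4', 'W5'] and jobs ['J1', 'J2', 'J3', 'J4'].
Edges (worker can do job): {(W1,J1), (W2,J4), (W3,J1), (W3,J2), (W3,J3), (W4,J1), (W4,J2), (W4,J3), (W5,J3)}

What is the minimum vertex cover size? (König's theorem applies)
Minimum vertex cover size = 4

By König's theorem: in bipartite graphs,
min vertex cover = max matching = 4

Maximum matching has size 4, so minimum vertex cover also has size 4.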